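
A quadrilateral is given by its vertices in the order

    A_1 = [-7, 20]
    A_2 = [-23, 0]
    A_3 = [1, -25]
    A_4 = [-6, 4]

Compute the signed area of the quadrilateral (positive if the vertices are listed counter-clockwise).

398.5

Apply the shoelace formula: 2A = Σ (x_i·y_{i+1} − x_{i+1}·y_i), indices taken mod 4.
Σ = (460) + (575) + (-146) + (-92) = 797
Signed area = Σ/2 = 398.5 (positive ⇒ counter-clockwise traversal).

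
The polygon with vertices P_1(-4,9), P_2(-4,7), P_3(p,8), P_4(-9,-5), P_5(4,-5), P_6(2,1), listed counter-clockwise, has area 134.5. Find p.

The doubled signed area Σ (x_i y_{i+1} − x_{i+1} y_i) is linear in p.
With p=0 it equals 149; the coefficient of p is -12 (from the two edges through P_3).
So -12·p + 149 = 2·134.5 = 269 ⇒ p = -10.

-10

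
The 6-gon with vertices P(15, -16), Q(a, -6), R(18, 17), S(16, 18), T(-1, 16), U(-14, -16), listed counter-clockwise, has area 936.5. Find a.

Write out the shoelace sum; only the two edges meeting at Q involve a:
2·Area = [(15·(-6) − a·(-16)) + (a·17 − 18·(-6))] + 1030
       = 33·a + 1048 = 1873
⇒ a = 25.

25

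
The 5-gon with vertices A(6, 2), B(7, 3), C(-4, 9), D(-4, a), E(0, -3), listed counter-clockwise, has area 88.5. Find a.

-8

The doubled signed area Σ (x_i y_{i+1} − x_{i+1} y_i) is linear in a.
With a=0 it equals 145; the coefficient of a is -4 (from the two edges through D).
So -4·a + 145 = 2·88.5 = 177 ⇒ a = -8.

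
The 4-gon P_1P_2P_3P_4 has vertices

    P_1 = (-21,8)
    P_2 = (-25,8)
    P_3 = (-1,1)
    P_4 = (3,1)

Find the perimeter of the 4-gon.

|P_1P_2| = √((-4)² + (0)²) = √16 = 4
|P_2P_3| = √((24)² + (-7)²) = √625 = 25
|P_3P_4| = √((4)² + (0)²) = √16 = 4
|P_4P_1| = √((-24)² + (7)²) = √625 = 25
Perimeter = 4 + 25 + 4 + 25 = 58.

58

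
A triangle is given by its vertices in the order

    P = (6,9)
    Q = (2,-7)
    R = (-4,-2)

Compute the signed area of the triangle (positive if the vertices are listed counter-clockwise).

Apply the shoelace (surveyor's) formula: 2A = Σ (x_i·y_{i+1} − x_{i+1}·y_i), indices taken mod 3.
Σ = (-60) + (-32) + (-24) = -116
Signed area = Σ/2 = -58 (negative ⇒ clockwise traversal).

-58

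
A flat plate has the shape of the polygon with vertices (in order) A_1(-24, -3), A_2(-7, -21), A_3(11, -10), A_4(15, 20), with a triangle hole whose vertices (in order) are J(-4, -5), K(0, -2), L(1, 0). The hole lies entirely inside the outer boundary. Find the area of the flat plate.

792

Outer boundary:
Apply Gauss's area formula: 2A = Σ (x_i·y_{i+1} − x_{i+1}·y_i), indices taken mod 4.
Cross-terms: 483, 301, 370, 435  ⇒  Σ = 1589
Area = |Σ|/2 = 794.5.
Hole:
Apply Gauss's area formula: 2A = Σ (x_i·y_{i+1} − x_{i+1}·y_i), indices taken mod 3.
Σ = (8) + (2) + (-5) = 5
Area = |Σ|/2 = 2.5.
Net area = 794.5 − 2.5 = 792.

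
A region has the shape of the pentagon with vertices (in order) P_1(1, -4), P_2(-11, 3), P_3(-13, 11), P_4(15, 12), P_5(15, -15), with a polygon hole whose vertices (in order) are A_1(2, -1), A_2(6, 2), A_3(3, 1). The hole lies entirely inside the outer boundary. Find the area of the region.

444.5

Outer boundary:
Σ = (-41) + (-82) + (-321) + (-405) + (-45) = -894
Area = |Σ|/2 = 447.
Hole:
Apply Gauss's area formula: 2A = Σ (x_i·y_{i+1} − x_{i+1}·y_i), indices taken mod 3.
Cross-terms: 10, 0, -5  ⇒  Σ = 5
Area = |Σ|/2 = 2.5.
Net area = 447 − 2.5 = 444.5.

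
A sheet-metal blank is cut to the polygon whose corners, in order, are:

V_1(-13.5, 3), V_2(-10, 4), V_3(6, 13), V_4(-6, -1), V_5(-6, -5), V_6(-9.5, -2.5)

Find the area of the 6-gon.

88.375

Apply Gauss's area formula: 2A = Σ (x_i·y_{i+1} − x_{i+1}·y_i), indices taken mod 6.
Σ = (-24) + (-154) + (72) + (24) + (-32.5) + (-62.25) = -176.75
Area = |Σ|/2 = 88.375.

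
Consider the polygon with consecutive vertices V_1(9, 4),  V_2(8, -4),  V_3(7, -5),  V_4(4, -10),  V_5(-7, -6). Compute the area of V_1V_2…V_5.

99

Apply the shoelace (surveyor's) formula: 2A = Σ (x_i·y_{i+1} − x_{i+1}·y_i), indices taken mod 5.
Σ = (-68) + (-12) + (-50) + (-94) + (26) = -198
Area = |Σ|/2 = 99.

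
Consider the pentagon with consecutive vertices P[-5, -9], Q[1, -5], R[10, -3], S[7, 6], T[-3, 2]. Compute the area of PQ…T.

P→Q: (-5)(-5) − (1)(-9) = 34
Q→R: (1)(-3) − (10)(-5) = 47
R→S: (10)(6) − (7)(-3) = 81
S→T: (7)(2) − (-3)(6) = 32
T→P: (-3)(-9) − (-5)(2) = 37
Σ = 231
Area = |Σ|/2 = 115.5.

115.5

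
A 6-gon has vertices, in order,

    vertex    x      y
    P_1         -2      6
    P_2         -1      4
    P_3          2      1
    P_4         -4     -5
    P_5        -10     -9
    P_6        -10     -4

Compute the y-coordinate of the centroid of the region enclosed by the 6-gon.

-223/149

Apply Gauss's area formula. First the cross-terms c_i = x_i·y_{i+1} − x_{i+1}·y_i:
  -2, -9, -6, -14, -50, -68  ⇒  2A = -149, A = -74.5.
Then Σ (y_i + y_{i+1})·c_i = 669, so ȳ = 669 / (6·(-74.5)) = -223/149.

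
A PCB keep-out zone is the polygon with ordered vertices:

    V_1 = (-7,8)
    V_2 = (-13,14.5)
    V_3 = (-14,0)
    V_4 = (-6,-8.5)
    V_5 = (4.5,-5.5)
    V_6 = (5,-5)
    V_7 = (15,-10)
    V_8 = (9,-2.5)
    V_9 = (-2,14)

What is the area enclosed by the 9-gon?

Σ = (2.5) + (203) + (119) + (71.25) + (5) + (25) + (52.5) + (121) + (82) = 681.25
Area = |Σ|/2 = 340.625.

340.625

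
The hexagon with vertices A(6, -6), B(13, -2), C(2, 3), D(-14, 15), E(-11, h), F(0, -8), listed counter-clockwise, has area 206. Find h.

Write out the shoelace sum; only the two edges meeting at E involve h:
2·Area = [((-14)·h − (-11)·15) + ((-11)·(-8) − 0·h)] + 229
       = -14·h + 482 = 412
⇒ h = 5.

5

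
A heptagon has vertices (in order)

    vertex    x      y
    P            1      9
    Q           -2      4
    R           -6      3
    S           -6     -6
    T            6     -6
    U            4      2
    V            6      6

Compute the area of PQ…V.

Apply the shoelace formula: 2A = Σ (x_i·y_{i+1} − x_{i+1}·y_i), indices taken mod 7.
Σ = (22) + (18) + (54) + (72) + (36) + (12) + (48) = 262
Area = |Σ|/2 = 131.

131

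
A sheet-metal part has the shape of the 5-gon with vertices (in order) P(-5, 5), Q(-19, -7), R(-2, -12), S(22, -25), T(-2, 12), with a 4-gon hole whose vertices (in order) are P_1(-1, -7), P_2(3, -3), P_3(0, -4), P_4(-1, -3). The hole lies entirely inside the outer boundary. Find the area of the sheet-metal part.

455

Outer boundary:
Apply the surveyor's formula: 2A = Σ (x_i·y_{i+1} − x_{i+1}·y_i), indices taken mod 5.
Cross-terms: 130, 214, 314, 214, 50  ⇒  Σ = 922
Area = |Σ|/2 = 461.
Hole:
Apply the shoelace (surveyor's) formula: 2A = Σ (x_i·y_{i+1} − x_{i+1}·y_i), indices taken mod 4.
P_1→P_2: (-1)(-3) − (3)(-7) = 24
P_2→P_3: (3)(-4) − (0)(-3) = -12
P_3→P_4: (0)(-3) − (-1)(-4) = -4
P_4→P_1: (-1)(-7) − (-1)(-3) = 4
Σ = 12
Area = |Σ|/2 = 6.
Net area = 461 − 6 = 455.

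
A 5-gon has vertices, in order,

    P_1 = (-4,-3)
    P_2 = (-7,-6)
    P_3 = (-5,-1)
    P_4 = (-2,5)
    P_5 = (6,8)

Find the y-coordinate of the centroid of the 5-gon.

Apply Gauss's area formula. First the cross-terms c_i = x_i·y_{i+1} − x_{i+1}·y_i:
  3, -23, -27, -46, 14  ⇒  2A = -79, A = -39.5.
Then Σ (y_i + y_{i+1})·c_i = -502, so ȳ = -502 / (6·(-39.5)) = 502/237.

502/237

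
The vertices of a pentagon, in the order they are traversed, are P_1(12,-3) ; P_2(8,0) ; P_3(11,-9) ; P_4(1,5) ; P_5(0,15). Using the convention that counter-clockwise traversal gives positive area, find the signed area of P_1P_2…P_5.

Apply the surveyor's formula: 2A = Σ (x_i·y_{i+1} − x_{i+1}·y_i), indices taken mod 5.
Σ = (24) + (-72) + (64) + (15) + (-180) = -149
Signed area = Σ/2 = -74.5 (negative ⇒ clockwise traversal).

-74.5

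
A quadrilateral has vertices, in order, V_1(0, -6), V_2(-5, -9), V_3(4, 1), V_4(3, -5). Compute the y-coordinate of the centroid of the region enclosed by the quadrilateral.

Apply Gauss's area formula. First the cross-terms c_i = x_i·y_{i+1} − x_{i+1}·y_i:
  -30, 31, -23, -18  ⇒  2A = -40, A = -20.
Then Σ (y_i + y_{i+1})·c_i = 492, so ȳ = 492 / (6·(-20)) = -4.1.

-4.1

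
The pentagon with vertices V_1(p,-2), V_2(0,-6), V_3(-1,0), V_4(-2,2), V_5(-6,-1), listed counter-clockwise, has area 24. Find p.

-6

The doubled signed area Σ (x_i y_{i+1} − x_{i+1} y_i) is linear in p.
With p=0 it equals 18; the coefficient of p is -5 (from the two edges through V_1).
So -5·p + 18 = 2·24 = 48 ⇒ p = -6.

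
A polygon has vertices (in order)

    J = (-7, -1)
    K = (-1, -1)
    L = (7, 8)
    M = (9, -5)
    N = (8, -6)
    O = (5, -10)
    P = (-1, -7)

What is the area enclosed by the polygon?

129.5

Cross-terms: 6, -1, -107, -14, -50, -45, -48  ⇒  Σ = -259
Area = |Σ|/2 = 129.5.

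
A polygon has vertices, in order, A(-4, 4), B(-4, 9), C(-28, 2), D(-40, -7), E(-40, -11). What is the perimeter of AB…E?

88

|AB| = √((0)² + (5)²) = √25 = 5
|BC| = √((-24)² + (-7)²) = √625 = 25
|CD| = √((-12)² + (-9)²) = √225 = 15
|DE| = √((0)² + (-4)²) = √16 = 4
|EA| = √((36)² + (15)²) = √1521 = 39
Perimeter = 5 + 25 + 15 + 4 + 39 = 88.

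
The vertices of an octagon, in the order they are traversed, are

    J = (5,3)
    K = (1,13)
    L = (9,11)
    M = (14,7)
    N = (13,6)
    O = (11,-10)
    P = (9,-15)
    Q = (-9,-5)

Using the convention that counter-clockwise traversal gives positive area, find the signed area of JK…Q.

Apply the surveyor's formula: 2A = Σ (x_i·y_{i+1} − x_{i+1}·y_i), indices taken mod 8.
Cross-terms: 62, -106, -91, -7, -196, -75, -180, -2  ⇒  Σ = -595
Signed area = Σ/2 = -297.5 (negative ⇒ clockwise traversal).

-297.5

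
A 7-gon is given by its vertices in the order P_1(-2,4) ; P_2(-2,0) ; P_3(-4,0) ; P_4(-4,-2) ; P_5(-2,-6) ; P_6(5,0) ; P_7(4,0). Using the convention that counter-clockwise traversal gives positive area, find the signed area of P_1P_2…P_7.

Σ = (8) + (0) + (8) + (20) + (30) + (0) + (16) = 82
Signed area = Σ/2 = 41 (positive ⇒ counter-clockwise traversal).

41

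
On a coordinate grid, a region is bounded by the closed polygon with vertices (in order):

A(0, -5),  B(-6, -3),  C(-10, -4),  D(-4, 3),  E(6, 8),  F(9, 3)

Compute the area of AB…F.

115.5

Apply the shoelace formula: 2A = Σ (x_i·y_{i+1} − x_{i+1}·y_i), indices taken mod 6.
Cross-terms: -30, -6, -46, -50, -54, -45  ⇒  Σ = -231
Area = |Σ|/2 = 115.5.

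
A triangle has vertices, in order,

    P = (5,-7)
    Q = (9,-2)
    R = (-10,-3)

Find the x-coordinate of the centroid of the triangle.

4/3

Apply the shoelace formula. First the cross-terms c_i = x_i·y_{i+1} − x_{i+1}·y_i:
  53, -47, 85  ⇒  2A = 91, A = 45.5.
Then Σ (x_i + x_{i+1})·c_i = 364, so x̄ = 364 / (6·45.5) = 4/3.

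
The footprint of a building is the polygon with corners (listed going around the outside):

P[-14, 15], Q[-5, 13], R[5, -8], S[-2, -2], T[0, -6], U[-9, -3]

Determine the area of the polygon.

P→Q: (-14)(13) − (-5)(15) = -107
Q→R: (-5)(-8) − (5)(13) = -25
R→S: (5)(-2) − (-2)(-8) = -26
S→T: (-2)(-6) − (0)(-2) = 12
T→U: (0)(-3) − (-9)(-6) = -54
U→P: (-9)(15) − (-14)(-3) = -177
Σ = -377
Area = |Σ|/2 = 188.5.

188.5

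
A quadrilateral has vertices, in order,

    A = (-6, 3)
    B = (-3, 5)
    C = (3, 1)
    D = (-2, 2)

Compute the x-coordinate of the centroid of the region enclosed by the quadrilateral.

Apply the shoelace (surveyor's) formula. First the cross-terms c_i = x_i·y_{i+1} − x_{i+1}·y_i:
  -21, -18, 8, 6  ⇒  2A = -25, A = -12.5.
Then Σ (x_i + x_{i+1})·c_i = 149, so x̄ = 149 / (6·(-12.5)) = -149/75.

-149/75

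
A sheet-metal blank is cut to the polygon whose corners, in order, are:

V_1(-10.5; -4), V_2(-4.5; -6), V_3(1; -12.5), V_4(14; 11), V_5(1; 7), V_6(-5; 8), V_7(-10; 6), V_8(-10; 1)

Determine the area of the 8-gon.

Apply the surveyor's formula: 2A = Σ (x_i·y_{i+1} − x_{i+1}·y_i), indices taken mod 8.
Σ = (45) + (62.25) + (186) + (87) + (43) + (50) + (50) + (50.5) = 573.75
Area = |Σ|/2 = 286.875.

286.875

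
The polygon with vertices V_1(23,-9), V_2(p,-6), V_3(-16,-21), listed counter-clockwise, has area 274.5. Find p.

-13

The doubled signed area Σ (x_i y_{i+1} − x_{i+1} y_i) is linear in p.
With p=0 it equals 393; the coefficient of p is -12 (from the two edges through V_2).
So -12·p + 393 = 2·274.5 = 549 ⇒ p = -13.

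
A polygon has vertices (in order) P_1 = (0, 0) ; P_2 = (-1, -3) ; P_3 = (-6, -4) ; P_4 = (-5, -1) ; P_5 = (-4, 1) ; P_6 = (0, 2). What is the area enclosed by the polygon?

P_1→P_2: (0)(-3) − (-1)(0) = 0
P_2→P_3: (-1)(-4) − (-6)(-3) = -14
P_3→P_4: (-6)(-1) − (-5)(-4) = -14
P_4→P_5: (-5)(1) − (-4)(-1) = -9
P_5→P_6: (-4)(2) − (0)(1) = -8
P_6→P_1: (0)(0) − (0)(2) = 0
Σ = -45
Area = |Σ|/2 = 22.5.

22.5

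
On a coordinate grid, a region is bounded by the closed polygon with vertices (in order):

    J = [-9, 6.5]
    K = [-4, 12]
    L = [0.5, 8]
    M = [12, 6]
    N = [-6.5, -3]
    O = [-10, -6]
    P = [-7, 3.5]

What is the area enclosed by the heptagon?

Apply the shoelace (surveyor's) formula: 2A = Σ (x_i·y_{i+1} − x_{i+1}·y_i), indices taken mod 7.
Σ = (-82) + (-38) + (-93) + (3) + (9) + (-77) + (-14) = -292
Area = |Σ|/2 = 146.

146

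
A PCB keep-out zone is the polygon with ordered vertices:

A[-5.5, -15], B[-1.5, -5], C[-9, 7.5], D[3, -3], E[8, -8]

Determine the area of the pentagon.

Apply Gauss's area formula: 2A = Σ (x_i·y_{i+1} − x_{i+1}·y_i), indices taken mod 5.
Cross-terms: 5, -56.25, 4.5, 0, -164  ⇒  Σ = -210.75
Area = |Σ|/2 = 105.375.

105.375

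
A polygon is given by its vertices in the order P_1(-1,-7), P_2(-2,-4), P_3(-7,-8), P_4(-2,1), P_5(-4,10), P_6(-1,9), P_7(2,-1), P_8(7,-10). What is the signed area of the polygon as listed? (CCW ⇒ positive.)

Apply the shoelace (surveyor's) formula: 2A = Σ (x_i·y_{i+1} − x_{i+1}·y_i), indices taken mod 8.
P_1→P_2: (-1)(-4) − (-2)(-7) = -10
P_2→P_3: (-2)(-8) − (-7)(-4) = -12
P_3→P_4: (-7)(1) − (-2)(-8) = -23
P_4→P_5: (-2)(10) − (-4)(1) = -16
P_5→P_6: (-4)(9) − (-1)(10) = -26
P_6→P_7: (-1)(-1) − (2)(9) = -17
P_7→P_8: (2)(-10) − (7)(-1) = -13
P_8→P_1: (7)(-7) − (-1)(-10) = -59
Σ = -176
Signed area = Σ/2 = -88 (negative ⇒ clockwise traversal).

-88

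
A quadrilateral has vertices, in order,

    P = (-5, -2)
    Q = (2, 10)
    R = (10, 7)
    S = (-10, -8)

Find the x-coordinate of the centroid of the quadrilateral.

Apply the shoelace (surveyor's) formula. First the cross-terms c_i = x_i·y_{i+1} − x_{i+1}·y_i:
  -46, -86, -10, -20  ⇒  2A = -162, A = -81.
Then Σ (x_i + x_{i+1})·c_i = -594, so x̄ = -594 / (6·(-81)) = 11/9.

11/9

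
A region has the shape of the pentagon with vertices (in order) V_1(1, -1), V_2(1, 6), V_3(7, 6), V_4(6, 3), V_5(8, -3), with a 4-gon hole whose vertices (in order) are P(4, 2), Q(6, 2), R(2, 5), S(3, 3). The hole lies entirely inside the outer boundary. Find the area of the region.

42

Outer boundary:
Apply the shoelace formula: 2A = Σ (x_i·y_{i+1} − x_{i+1}·y_i), indices taken mod 5.
Σ = (7) + (-36) + (-15) + (-42) + (-5) = -91
Area = |Σ|/2 = 45.5.
Hole:
Σ = (-4) + (26) + (-9) + (-6) = 7
Area = |Σ|/2 = 3.5.
Net area = 45.5 − 3.5 = 42.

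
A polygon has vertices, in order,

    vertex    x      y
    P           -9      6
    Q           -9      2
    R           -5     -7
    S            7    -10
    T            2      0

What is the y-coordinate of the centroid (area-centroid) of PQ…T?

Apply the surveyor's formula. First the cross-terms c_i = x_i·y_{i+1} − x_{i+1}·y_i:
  36, 73, 99, 20, 12  ⇒  2A = 240, A = 120.
Then Σ (y_i + y_{i+1})·c_i = -1888, so ȳ = -1888 / (6·120) = -118/45.

-118/45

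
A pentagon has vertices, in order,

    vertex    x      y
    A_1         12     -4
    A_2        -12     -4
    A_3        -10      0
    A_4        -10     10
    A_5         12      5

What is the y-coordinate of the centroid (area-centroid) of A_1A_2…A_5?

455/257

Apply Gauss's area formula. First the cross-terms c_i = x_i·y_{i+1} − x_{i+1}·y_i:
  -96, -40, -100, -170, -108  ⇒  2A = -514, A = -257.
Then Σ (y_i + y_{i+1})·c_i = -2730, so ȳ = -2730 / (6·(-257)) = 455/257.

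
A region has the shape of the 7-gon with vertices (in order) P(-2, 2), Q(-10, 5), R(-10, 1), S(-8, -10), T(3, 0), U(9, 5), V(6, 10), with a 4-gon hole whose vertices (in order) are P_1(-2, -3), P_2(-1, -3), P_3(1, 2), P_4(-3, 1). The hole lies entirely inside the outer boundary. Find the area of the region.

136.5

Outer boundary:
P→Q: (-2)(5) − (-10)(2) = 10
Q→R: (-10)(1) − (-10)(5) = 40
R→S: (-10)(-10) − (-8)(1) = 108
S→T: (-8)(0) − (3)(-10) = 30
T→U: (3)(5) − (9)(0) = 15
U→V: (9)(10) − (6)(5) = 60
V→P: (6)(2) − (-2)(10) = 32
Σ = 295
Area = |Σ|/2 = 147.5.
Hole:
Apply the shoelace (surveyor's) formula: 2A = Σ (x_i·y_{i+1} − x_{i+1}·y_i), indices taken mod 4.
Σ = (3) + (1) + (7) + (11) = 22
Area = |Σ|/2 = 11.
Net area = 147.5 − 11 = 136.5.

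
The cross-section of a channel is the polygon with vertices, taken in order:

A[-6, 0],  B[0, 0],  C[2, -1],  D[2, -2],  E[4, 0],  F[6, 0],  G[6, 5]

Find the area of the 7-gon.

Σ = (0) + (0) + (-2) + (8) + (0) + (30) + (30) = 66
Area = |Σ|/2 = 33.

33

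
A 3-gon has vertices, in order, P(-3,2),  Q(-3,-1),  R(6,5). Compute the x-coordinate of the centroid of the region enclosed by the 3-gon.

Apply the shoelace (surveyor's) formula. First the cross-terms c_i = x_i·y_{i+1} − x_{i+1}·y_i:
  9, -9, 27  ⇒  2A = 27, A = 13.5.
Then Σ (x_i + x_{i+1})·c_i = 0, so x̄ = 0 / (6·13.5) = 0.

0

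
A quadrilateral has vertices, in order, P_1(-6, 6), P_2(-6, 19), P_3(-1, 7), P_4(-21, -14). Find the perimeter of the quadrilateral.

80

|P_1P_2| = √((0)² + (13)²) = √169 = 13
|P_2P_3| = √((5)² + (-12)²) = √169 = 13
|P_3P_4| = √((-20)² + (-21)²) = √841 = 29
|P_4P_1| = √((15)² + (20)²) = √625 = 25
Perimeter = 13 + 13 + 29 + 25 = 80.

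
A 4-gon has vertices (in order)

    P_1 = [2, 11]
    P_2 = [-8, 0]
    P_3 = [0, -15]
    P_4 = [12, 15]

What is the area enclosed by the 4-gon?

Apply the shoelace formula: 2A = Σ (x_i·y_{i+1} − x_{i+1}·y_i), indices taken mod 4.
P_1→P_2: (2)(0) − (-8)(11) = 88
P_2→P_3: (-8)(-15) − (0)(0) = 120
P_3→P_4: (0)(15) − (12)(-15) = 180
P_4→P_1: (12)(11) − (2)(15) = 102
Σ = 490
Area = |Σ|/2 = 245.

245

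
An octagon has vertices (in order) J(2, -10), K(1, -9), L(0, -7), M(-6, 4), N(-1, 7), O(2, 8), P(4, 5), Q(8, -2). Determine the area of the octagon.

131.5

Cross-terms: -8, -7, -42, -38, -22, -22, -48, -76  ⇒  Σ = -263
Area = |Σ|/2 = 131.5.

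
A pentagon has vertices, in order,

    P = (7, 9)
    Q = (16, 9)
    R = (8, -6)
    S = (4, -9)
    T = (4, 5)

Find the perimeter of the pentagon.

|PQ| = √((9)² + (0)²) = √81 = 9
|QR| = √((-8)² + (-15)²) = √289 = 17
|RS| = √((-4)² + (-3)²) = √25 = 5
|ST| = √((0)² + (14)²) = √196 = 14
|TP| = √((3)² + (4)²) = √25 = 5
Perimeter = 9 + 17 + 5 + 14 + 5 = 50.

50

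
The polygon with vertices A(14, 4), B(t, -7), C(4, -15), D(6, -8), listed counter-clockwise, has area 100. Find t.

The doubled signed area Σ (x_i y_{i+1} − x_{i+1} y_i) is linear in t.
With t=0 it equals 124; the coefficient of t is -19 (from the two edges through B).
So -19·t + 124 = 2·100 = 200 ⇒ t = -4.

-4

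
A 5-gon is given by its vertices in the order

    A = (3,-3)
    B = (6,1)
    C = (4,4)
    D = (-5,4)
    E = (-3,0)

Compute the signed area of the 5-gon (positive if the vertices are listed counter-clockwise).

Apply the shoelace (surveyor's) formula: 2A = Σ (x_i·y_{i+1} − x_{i+1}·y_i), indices taken mod 5.
Σ = (21) + (20) + (36) + (12) + (9) = 98
Signed area = Σ/2 = 49 (positive ⇒ counter-clockwise traversal).

49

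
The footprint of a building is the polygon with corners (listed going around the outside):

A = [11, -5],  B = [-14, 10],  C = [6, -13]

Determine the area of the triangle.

Σ = (40) + (122) + (113) = 275
Area = |Σ|/2 = 137.5.

137.5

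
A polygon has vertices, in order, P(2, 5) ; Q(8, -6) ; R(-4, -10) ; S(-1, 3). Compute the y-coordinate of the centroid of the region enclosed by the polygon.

-22/7

Apply the shoelace formula. First the cross-terms c_i = x_i·y_{i+1} − x_{i+1}·y_i:
  -52, -104, -22, -11  ⇒  2A = -189, A = -94.5.
Then Σ (y_i + y_{i+1})·c_i = 1782, so ȳ = 1782 / (6·(-94.5)) = -22/7.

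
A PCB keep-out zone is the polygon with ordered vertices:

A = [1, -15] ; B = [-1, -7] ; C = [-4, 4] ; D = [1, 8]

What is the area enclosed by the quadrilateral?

56.5

Apply Gauss's area formula: 2A = Σ (x_i·y_{i+1} − x_{i+1}·y_i), indices taken mod 4.
Σ = (-22) + (-32) + (-36) + (-23) = -113
Area = |Σ|/2 = 56.5.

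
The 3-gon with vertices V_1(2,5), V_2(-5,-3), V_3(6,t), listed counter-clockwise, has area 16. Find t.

5

Write out the shoelace sum; only the two edges meeting at V_3 involve t:
2·Area = [((-5)·t − 6·(-3)) + (6·5 − 2·t)] + 19
       = -7·t + 67 = 32
⇒ t = 5.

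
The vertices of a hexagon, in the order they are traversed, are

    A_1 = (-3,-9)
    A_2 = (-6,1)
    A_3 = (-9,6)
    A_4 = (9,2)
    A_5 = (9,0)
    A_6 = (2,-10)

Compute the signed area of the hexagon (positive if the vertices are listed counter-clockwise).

Apply Gauss's area formula: 2A = Σ (x_i·y_{i+1} − x_{i+1}·y_i), indices taken mod 6.
Cross-terms: -57, -27, -72, -18, -90, -48  ⇒  Σ = -312
Signed area = Σ/2 = -156 (negative ⇒ clockwise traversal).

-156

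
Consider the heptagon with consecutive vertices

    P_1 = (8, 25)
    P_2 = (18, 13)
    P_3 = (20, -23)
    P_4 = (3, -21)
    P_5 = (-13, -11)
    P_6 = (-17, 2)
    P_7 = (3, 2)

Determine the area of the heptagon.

Σ = (-346) + (-674) + (-351) + (-306) + (-213) + (-40) + (59) = -1871
Area = |Σ|/2 = 935.5.

935.5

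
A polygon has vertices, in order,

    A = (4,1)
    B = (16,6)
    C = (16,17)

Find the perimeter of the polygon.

|AB| = √((12)² + (5)²) = √169 = 13
|BC| = √((0)² + (11)²) = √121 = 11
|CA| = √((-12)² + (-16)²) = √400 = 20
Perimeter = 13 + 11 + 20 = 44.

44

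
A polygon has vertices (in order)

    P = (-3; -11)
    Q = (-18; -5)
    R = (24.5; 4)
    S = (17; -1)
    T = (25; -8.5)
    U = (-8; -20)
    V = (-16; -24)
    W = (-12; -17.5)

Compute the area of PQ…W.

484.5

Apply the shoelace formula: 2A = Σ (x_i·y_{i+1} − x_{i+1}·y_i), indices taken mod 8.
P→Q: (-3)(-5) − (-18)(-11) = -183
Q→R: (-18)(4) − (24.5)(-5) = 50.5
R→S: (24.5)(-1) − (17)(4) = -92.5
S→T: (17)(-8.5) − (25)(-1) = -119.5
T→U: (25)(-20) − (-8)(-8.5) = -568
U→V: (-8)(-24) − (-16)(-20) = -128
V→W: (-16)(-17.5) − (-12)(-24) = -8
W→P: (-12)(-11) − (-3)(-17.5) = 79.5
Σ = -969
Area = |Σ|/2 = 484.5.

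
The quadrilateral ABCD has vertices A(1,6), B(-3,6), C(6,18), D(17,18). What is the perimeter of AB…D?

|AB| = √((-4)² + (0)²) = √16 = 4
|BC| = √((9)² + (12)²) = √225 = 15
|CD| = √((11)² + (0)²) = √121 = 11
|DA| = √((-16)² + (-12)²) = √400 = 20
Perimeter = 4 + 15 + 11 + 20 = 50.

50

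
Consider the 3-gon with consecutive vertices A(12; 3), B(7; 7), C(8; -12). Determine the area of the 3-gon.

Apply the surveyor's formula: 2A = Σ (x_i·y_{i+1} − x_{i+1}·y_i), indices taken mod 3.
Cross-terms: 63, -140, 168  ⇒  Σ = 91
Area = |Σ|/2 = 45.5.

45.5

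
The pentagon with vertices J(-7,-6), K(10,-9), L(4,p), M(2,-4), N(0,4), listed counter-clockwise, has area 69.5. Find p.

Write out the shoelace sum; only the two edges meeting at L involve p:
2·Area = [(10·p − 4·(-9)) + (4·(-4) − 2·p)] + 159
       = 8·p + 179 = 139
⇒ p = -5.

-5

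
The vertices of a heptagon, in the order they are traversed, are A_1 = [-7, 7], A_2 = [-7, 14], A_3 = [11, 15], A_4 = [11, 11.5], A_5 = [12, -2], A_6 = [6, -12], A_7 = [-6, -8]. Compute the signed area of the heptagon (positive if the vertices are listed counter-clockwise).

-428.25

Cross-terms: -49, -259, -38.5, -160, -132, -120, -98  ⇒  Σ = -856.5
Signed area = Σ/2 = -428.25 (negative ⇒ clockwise traversal).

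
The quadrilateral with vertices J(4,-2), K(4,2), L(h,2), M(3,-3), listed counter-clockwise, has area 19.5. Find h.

-3

The doubled signed area Σ (x_i y_{i+1} − x_{i+1} y_i) is linear in h.
With h=0 it equals 24; the coefficient of h is -5 (from the two edges through L).
So -5·h + 24 = 2·19.5 = 39 ⇒ h = -3.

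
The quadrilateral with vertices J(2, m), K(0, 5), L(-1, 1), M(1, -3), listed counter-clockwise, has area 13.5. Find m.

Write out the shoelace sum; only the two edges meeting at J involve m:
2·Area = [(1·m − 2·(-3)) + (2·5 − 0·m)] + 7
       = 1·m + 23 = 27
⇒ m = 4.

4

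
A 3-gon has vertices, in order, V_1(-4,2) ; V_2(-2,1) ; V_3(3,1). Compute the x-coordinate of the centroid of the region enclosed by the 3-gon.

Apply the surveyor's formula. First the cross-terms c_i = x_i·y_{i+1} − x_{i+1}·y_i:
  0, -5, 10  ⇒  2A = 5, A = 2.5.
Then Σ (x_i + x_{i+1})·c_i = -15, so x̄ = -15 / (6·2.5) = -1.

-1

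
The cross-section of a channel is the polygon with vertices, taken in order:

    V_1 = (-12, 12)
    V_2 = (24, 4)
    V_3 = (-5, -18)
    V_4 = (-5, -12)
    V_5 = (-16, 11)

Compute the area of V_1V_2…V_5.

542.5

Apply Gauss's area formula: 2A = Σ (x_i·y_{i+1} − x_{i+1}·y_i), indices taken mod 5.
Cross-terms: -336, -412, -30, -247, -60  ⇒  Σ = -1085
Area = |Σ|/2 = 542.5.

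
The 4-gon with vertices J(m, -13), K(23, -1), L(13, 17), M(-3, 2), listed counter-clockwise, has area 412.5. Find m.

-2

The doubled signed area Σ (x_i y_{i+1} − x_{i+1} y_i) is linear in m.
With m=0 it equals 819; the coefficient of m is -3 (from the two edges through J).
So -3·m + 819 = 2·412.5 = 825 ⇒ m = -2.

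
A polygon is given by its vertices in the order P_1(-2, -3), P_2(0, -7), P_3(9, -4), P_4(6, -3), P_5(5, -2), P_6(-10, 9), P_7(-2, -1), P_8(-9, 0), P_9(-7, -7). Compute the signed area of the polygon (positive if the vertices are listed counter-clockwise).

95.5

Σ = (14) + (63) + (-3) + (3) + (25) + (28) + (-9) + (63) + (7) = 191
Signed area = Σ/2 = 95.5 (positive ⇒ counter-clockwise traversal).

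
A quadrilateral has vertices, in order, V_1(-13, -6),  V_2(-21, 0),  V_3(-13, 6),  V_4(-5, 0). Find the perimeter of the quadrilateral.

40

|V_1V_2| = √((-8)² + (6)²) = √100 = 10
|V_2V_3| = √((8)² + (6)²) = √100 = 10
|V_3V_4| = √((8)² + (-6)²) = √100 = 10
|V_4V_1| = √((-8)² + (-6)²) = √100 = 10
Perimeter = 10 + 10 + 10 + 10 = 40.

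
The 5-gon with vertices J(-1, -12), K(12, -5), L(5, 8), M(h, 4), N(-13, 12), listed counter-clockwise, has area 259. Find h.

2

Write out the shoelace sum; only the two edges meeting at M involve h:
2·Area = [(5·4 − h·8) + (h·12 − (-13)·4)] + 438
       = 4·h + 510 = 518
⇒ h = 2.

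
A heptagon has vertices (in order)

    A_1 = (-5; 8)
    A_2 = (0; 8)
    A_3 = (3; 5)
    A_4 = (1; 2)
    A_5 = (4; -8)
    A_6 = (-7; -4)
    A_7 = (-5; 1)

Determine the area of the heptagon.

106.5

Σ = (-40) + (-24) + (1) + (-16) + (-72) + (-27) + (-35) = -213
Area = |Σ|/2 = 106.5.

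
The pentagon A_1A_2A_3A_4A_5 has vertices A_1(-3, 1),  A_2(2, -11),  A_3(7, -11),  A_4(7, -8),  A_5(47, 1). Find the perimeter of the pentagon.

112

|A_1A_2| = √((5)² + (-12)²) = √169 = 13
|A_2A_3| = √((5)² + (0)²) = √25 = 5
|A_3A_4| = √((0)² + (3)²) = √9 = 3
|A_4A_5| = √((40)² + (9)²) = √1681 = 41
|A_5A_1| = √((-50)² + (0)²) = √2500 = 50
Perimeter = 13 + 5 + 3 + 41 + 50 = 112.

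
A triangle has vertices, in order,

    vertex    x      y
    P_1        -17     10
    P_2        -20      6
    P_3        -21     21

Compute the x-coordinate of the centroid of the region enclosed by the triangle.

Apply the shoelace formula. First the cross-terms c_i = x_i·y_{i+1} − x_{i+1}·y_i:
  98, -294, 147  ⇒  2A = -49, A = -24.5.
Then Σ (x_i + x_{i+1})·c_i = 2842, so x̄ = 2842 / (6·(-24.5)) = -58/3.

-58/3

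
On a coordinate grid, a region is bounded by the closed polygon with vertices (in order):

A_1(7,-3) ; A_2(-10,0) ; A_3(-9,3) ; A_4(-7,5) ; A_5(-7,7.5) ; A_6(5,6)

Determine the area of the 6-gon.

Cross-terms: -30, -30, -24, -17.5, -79.5, -57  ⇒  Σ = -238
Area = |Σ|/2 = 119.

119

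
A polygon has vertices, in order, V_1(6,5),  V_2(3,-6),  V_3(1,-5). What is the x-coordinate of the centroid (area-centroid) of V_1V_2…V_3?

10/3

Apply the shoelace (surveyor's) formula. First the cross-terms c_i = x_i·y_{i+1} − x_{i+1}·y_i:
  -51, -9, 35  ⇒  2A = -25, A = -12.5.
Then Σ (x_i + x_{i+1})·c_i = -250, so x̄ = -250 / (6·(-12.5)) = 10/3.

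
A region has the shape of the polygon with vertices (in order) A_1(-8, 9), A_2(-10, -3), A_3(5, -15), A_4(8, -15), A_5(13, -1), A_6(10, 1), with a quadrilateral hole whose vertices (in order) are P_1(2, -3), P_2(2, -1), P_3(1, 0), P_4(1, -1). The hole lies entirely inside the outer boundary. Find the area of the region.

314.5

Outer boundary:
Σ = (114) + (165) + (45) + (187) + (23) + (98) = 632
Area = |Σ|/2 = 316.
Hole:
Apply the shoelace formula: 2A = Σ (x_i·y_{i+1} − x_{i+1}·y_i), indices taken mod 4.
Cross-terms: 4, 1, -1, -1  ⇒  Σ = 3
Area = |Σ|/2 = 1.5.
Net area = 316 − 1.5 = 314.5.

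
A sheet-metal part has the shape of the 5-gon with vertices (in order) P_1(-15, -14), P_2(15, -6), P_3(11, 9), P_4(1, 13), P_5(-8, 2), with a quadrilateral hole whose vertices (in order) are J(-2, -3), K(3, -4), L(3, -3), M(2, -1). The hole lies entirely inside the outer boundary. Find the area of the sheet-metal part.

434

Outer boundary:
Apply Gauss's area formula: 2A = Σ (x_i·y_{i+1} − x_{i+1}·y_i), indices taken mod 5.
Σ = (300) + (201) + (134) + (106) + (142) = 883
Area = |Σ|/2 = 441.5.
Hole:
Σ = (17) + (3) + (3) + (-8) = 15
Area = |Σ|/2 = 7.5.
Net area = 441.5 − 7.5 = 434.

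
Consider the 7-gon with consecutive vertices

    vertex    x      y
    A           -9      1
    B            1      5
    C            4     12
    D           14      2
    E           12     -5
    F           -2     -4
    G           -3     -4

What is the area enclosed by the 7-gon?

Apply Gauss's area formula: 2A = Σ (x_i·y_{i+1} − x_{i+1}·y_i), indices taken mod 7.
Σ = (-46) + (-8) + (-160) + (-94) + (-58) + (-4) + (-39) = -409
Area = |Σ|/2 = 204.5.

204.5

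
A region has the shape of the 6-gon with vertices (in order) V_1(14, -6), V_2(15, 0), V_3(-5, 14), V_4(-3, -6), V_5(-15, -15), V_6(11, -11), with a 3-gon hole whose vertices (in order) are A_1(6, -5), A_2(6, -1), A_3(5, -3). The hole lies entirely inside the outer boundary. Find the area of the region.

Outer boundary:
Σ = (90) + (210) + (72) + (-45) + (330) + (88) = 745
Area = |Σ|/2 = 372.5.
Hole:
Apply the shoelace (surveyor's) formula: 2A = Σ (x_i·y_{i+1} − x_{i+1}·y_i), indices taken mod 3.
Cross-terms: 24, -13, -7  ⇒  Σ = 4
Area = |Σ|/2 = 2.
Net area = 372.5 − 2 = 370.5.

370.5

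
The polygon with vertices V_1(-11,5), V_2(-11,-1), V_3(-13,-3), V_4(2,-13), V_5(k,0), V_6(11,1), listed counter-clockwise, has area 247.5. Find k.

The doubled signed area Σ (x_i y_{i+1} − x_{i+1} y_i) is linear in k.
With k=0 it equals 327; the coefficient of k is 14 (from the two edges through V_5).
So 14·k + 327 = 2·247.5 = 495 ⇒ k = 12.

12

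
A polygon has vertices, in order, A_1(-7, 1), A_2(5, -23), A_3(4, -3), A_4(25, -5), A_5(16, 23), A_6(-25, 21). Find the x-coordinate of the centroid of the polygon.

Apply Gauss's area formula. First the cross-terms c_i = x_i·y_{i+1} − x_{i+1}·y_i:
  156, 77, 55, 655, 911, 122  ⇒  2A = 1976, A = 988.
Then Σ (x_i + x_{i+1})·c_i = 16728, so x̄ = 16728 / (6·988) = 697/247.

697/247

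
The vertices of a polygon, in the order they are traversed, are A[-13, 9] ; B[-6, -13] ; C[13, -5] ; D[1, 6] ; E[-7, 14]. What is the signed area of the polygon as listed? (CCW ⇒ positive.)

Apply the surveyor's formula: 2A = Σ (x_i·y_{i+1} − x_{i+1}·y_i), indices taken mod 5.
A→B: (-13)(-13) − (-6)(9) = 223
B→C: (-6)(-5) − (13)(-13) = 199
C→D: (13)(6) − (1)(-5) = 83
D→E: (1)(14) − (-7)(6) = 56
E→A: (-7)(9) − (-13)(14) = 119
Σ = 680
Signed area = Σ/2 = 340 (positive ⇒ counter-clockwise traversal).

340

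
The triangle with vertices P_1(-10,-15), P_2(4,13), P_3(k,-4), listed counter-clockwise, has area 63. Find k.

-9

The doubled signed area Σ (x_i y_{i+1} − x_{i+1} y_i) is linear in k.
With k=0 it equals -126; the coefficient of k is -28 (from the two edges through P_3).
So -28·k + -126 = 2·63 = 126 ⇒ k = -9.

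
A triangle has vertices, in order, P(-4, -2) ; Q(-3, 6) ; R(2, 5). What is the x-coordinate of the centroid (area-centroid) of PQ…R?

-5/3

Apply the shoelace formula. First the cross-terms c_i = x_i·y_{i+1} − x_{i+1}·y_i:
  -30, -27, 16  ⇒  2A = -41, A = -20.5.
Then Σ (x_i + x_{i+1})·c_i = 205, so x̄ = 205 / (6·(-20.5)) = -5/3.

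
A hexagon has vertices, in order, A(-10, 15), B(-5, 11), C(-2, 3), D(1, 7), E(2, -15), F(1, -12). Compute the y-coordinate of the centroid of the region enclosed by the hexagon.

137/94

Apply the surveyor's formula. First the cross-terms c_i = x_i·y_{i+1} − x_{i+1}·y_i:
  -35, 7, -17, -29, -9, -105  ⇒  2A = -188, A = -94.
Then Σ (y_i + y_{i+1})·c_i = -822, so ȳ = -822 / (6·(-94)) = 137/94.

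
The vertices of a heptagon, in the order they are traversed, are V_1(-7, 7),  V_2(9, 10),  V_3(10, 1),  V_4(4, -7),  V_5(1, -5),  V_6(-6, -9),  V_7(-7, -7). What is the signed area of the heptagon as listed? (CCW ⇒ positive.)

Σ = (-133) + (-91) + (-74) + (-13) + (-39) + (-21) + (-98) = -469
Signed area = Σ/2 = -234.5 (negative ⇒ clockwise traversal).

-234.5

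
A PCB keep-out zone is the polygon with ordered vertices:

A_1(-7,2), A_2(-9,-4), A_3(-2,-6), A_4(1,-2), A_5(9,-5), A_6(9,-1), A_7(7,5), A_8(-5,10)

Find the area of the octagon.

179

Apply Gauss's area formula: 2A = Σ (x_i·y_{i+1} − x_{i+1}·y_i), indices taken mod 8.
A_1→A_2: (-7)(-4) − (-9)(2) = 46
A_2→A_3: (-9)(-6) − (-2)(-4) = 46
A_3→A_4: (-2)(-2) − (1)(-6) = 10
A_4→A_5: (1)(-5) − (9)(-2) = 13
A_5→A_6: (9)(-1) − (9)(-5) = 36
A_6→A_7: (9)(5) − (7)(-1) = 52
A_7→A_8: (7)(10) − (-5)(5) = 95
A_8→A_1: (-5)(2) − (-7)(10) = 60
Σ = 358
Area = |Σ|/2 = 179.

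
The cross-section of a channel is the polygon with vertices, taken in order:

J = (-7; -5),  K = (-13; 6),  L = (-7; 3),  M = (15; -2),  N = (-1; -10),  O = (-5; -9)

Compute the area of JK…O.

183

Cross-terms: -107, 3, -31, -152, -41, -38  ⇒  Σ = -366
Area = |Σ|/2 = 183.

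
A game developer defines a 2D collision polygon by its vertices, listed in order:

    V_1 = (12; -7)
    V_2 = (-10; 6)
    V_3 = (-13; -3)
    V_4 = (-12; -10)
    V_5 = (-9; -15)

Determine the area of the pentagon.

Apply Gauss's area formula: 2A = Σ (x_i·y_{i+1} − x_{i+1}·y_i), indices taken mod 5.
V_1→V_2: (12)(6) − (-10)(-7) = 2
V_2→V_3: (-10)(-3) − (-13)(6) = 108
V_3→V_4: (-13)(-10) − (-12)(-3) = 94
V_4→V_5: (-12)(-15) − (-9)(-10) = 90
V_5→V_1: (-9)(-7) − (12)(-15) = 243
Σ = 537
Area = |Σ|/2 = 268.5.

268.5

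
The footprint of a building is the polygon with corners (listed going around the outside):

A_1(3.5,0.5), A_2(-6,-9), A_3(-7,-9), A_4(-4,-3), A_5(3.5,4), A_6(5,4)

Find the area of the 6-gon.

37.75

Apply the shoelace formula: 2A = Σ (x_i·y_{i+1} − x_{i+1}·y_i), indices taken mod 6.
Σ = (-28.5) + (-9) + (-15) + (-5.5) + (-6) + (-11.5) = -75.5
Area = |Σ|/2 = 37.75.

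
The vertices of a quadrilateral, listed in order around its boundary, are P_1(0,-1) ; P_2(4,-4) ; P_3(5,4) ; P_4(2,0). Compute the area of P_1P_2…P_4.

Apply the shoelace formula: 2A = Σ (x_i·y_{i+1} − x_{i+1}·y_i), indices taken mod 4.
Cross-terms: 4, 36, -8, -2  ⇒  Σ = 30
Area = |Σ|/2 = 15.

15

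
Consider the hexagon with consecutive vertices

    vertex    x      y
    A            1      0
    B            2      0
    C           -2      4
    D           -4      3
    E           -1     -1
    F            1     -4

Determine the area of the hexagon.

Apply the shoelace formula: 2A = Σ (x_i·y_{i+1} − x_{i+1}·y_i), indices taken mod 6.
Σ = (0) + (8) + (10) + (7) + (5) + (4) = 34
Area = |Σ|/2 = 17.

17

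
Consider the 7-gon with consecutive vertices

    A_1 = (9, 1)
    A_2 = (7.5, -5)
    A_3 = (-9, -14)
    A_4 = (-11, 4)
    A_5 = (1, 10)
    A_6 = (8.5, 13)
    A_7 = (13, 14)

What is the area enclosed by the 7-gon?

Σ = (-52.5) + (-150) + (-190) + (-114) + (-72) + (-50) + (-113) = -741.5
Area = |Σ|/2 = 370.75.

370.75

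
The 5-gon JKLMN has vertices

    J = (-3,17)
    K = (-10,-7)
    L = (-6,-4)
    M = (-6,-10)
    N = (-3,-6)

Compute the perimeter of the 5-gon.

64

|JK| = √((-7)² + (-24)²) = √625 = 25
|KL| = √((4)² + (3)²) = √25 = 5
|LM| = √((0)² + (-6)²) = √36 = 6
|MN| = √((3)² + (4)²) = √25 = 5
|NJ| = √((0)² + (23)²) = √529 = 23
Perimeter = 25 + 5 + 6 + 5 + 23 = 64.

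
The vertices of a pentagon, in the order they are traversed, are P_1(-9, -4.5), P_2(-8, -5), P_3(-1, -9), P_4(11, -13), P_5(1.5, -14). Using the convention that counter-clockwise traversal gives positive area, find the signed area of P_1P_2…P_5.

Σ = (9) + (67) + (112) + (-134.5) + (-132.75) = -79.25
Signed area = Σ/2 = -39.625 (negative ⇒ clockwise traversal).

-39.625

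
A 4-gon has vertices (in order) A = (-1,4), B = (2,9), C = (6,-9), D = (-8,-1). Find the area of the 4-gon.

Apply the shoelace (surveyor's) formula: 2A = Σ (x_i·y_{i+1} − x_{i+1}·y_i), indices taken mod 4.
Σ = (-17) + (-72) + (-78) + (-33) = -200
Area = |Σ|/2 = 100.

100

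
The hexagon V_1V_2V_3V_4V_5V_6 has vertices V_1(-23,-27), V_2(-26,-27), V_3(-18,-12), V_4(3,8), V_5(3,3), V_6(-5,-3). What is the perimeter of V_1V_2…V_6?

94

|V_1V_2| = √((-3)² + (0)²) = √9 = 3
|V_2V_3| = √((8)² + (15)²) = √289 = 17
|V_3V_4| = √((21)² + (20)²) = √841 = 29
|V_4V_5| = √((0)² + (-5)²) = √25 = 5
|V_5V_6| = √((-8)² + (-6)²) = √100 = 10
|V_6V_1| = √((-18)² + (-24)²) = √900 = 30
Perimeter = 3 + 17 + 29 + 5 + 10 + 30 = 94.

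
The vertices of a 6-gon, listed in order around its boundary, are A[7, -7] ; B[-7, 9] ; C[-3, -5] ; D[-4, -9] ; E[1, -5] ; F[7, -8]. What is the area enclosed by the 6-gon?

73

Apply the surveyor's formula: 2A = Σ (x_i·y_{i+1} − x_{i+1}·y_i), indices taken mod 6.
Σ = (14) + (62) + (7) + (29) + (27) + (7) = 146
Area = |Σ|/2 = 73.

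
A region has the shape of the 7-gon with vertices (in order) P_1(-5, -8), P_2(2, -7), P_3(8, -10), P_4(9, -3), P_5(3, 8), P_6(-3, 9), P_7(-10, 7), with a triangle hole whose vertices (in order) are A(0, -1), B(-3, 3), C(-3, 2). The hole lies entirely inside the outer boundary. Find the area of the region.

Outer boundary:
Cross-terms: 51, 36, 66, 81, 51, 69, 115  ⇒  Σ = 469
Area = |Σ|/2 = 234.5.
Hole:
A→B: (0)(3) − (-3)(-1) = -3
B→C: (-3)(2) − (-3)(3) = 3
C→A: (-3)(-1) − (0)(2) = 3
Σ = 3
Area = |Σ|/2 = 1.5.
Net area = 234.5 − 1.5 = 233.

233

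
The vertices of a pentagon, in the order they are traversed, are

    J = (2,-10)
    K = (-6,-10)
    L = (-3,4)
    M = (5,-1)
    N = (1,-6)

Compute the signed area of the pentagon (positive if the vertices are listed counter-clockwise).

-89

Apply the shoelace (surveyor's) formula: 2A = Σ (x_i·y_{i+1} − x_{i+1}·y_i), indices taken mod 5.
Σ = (-80) + (-54) + (-17) + (-29) + (2) = -178
Signed area = Σ/2 = -89 (negative ⇒ clockwise traversal).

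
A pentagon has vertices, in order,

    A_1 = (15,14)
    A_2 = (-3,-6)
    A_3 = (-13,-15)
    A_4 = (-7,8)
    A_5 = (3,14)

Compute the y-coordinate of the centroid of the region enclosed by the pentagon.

Apply the surveyor's formula. First the cross-terms c_i = x_i·y_{i+1} − x_{i+1}·y_i:
  -48, -33, -209, -122, -168  ⇒  2A = -580, A = -290.
Then Σ (y_i + y_{i+1})·c_i = -5616, so ȳ = -5616 / (6·(-290)) = 468/145.

468/145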